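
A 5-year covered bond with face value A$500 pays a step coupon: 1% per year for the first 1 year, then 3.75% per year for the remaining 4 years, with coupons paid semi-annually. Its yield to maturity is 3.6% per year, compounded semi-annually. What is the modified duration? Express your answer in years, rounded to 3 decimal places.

4.629 years

Periodic yield y = 0.018. First find Macaulay duration:
  t   CF        PV=CF/(1+0.018)^t    t·PV
  1        2.500         2.4558         2.4558
  2        2.500         2.4124         4.8247
  3        9.375         8.8864        26.6593
  4        9.375         8.7293        34.9173
  5        9.375         8.5750        42.8748
  6        9.375         8.4233        50.5401
  7        9.375         8.2744        57.9208
  8        9.375         8.1281        65.0248
  9        9.375         7.9844        71.8594
  10     509.375       426.1474     4,261.4740
  Σ                    490.0165     4,618.5511
P = 490.0165; Macaulay duration = 4,618.5511 / 490.0165 = 9.42530 half-year periods = 4.71265 years.
Modified duration = D_Mac / (1 + y) = 4.71265 / 1.018 = 4.62932 years.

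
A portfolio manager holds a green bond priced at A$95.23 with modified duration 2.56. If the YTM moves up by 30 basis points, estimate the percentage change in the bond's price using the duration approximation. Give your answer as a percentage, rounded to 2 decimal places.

-0.77%

Duration approximation: ΔP/P ≈ -D_mod · Δy = -2.56 × (+0.003) = -0.007680.
As a percentage: -0.7680%.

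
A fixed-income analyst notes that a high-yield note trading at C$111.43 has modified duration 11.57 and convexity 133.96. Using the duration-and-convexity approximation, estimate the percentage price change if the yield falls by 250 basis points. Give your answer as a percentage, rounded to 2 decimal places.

+33.11%

Duration effect: -D_mod·Δy = -11.57 × (-0.025) = +0.289250
Convexity effect: ½·C·(Δy)² = 0.5 × 133.96 × (-0.025)² = +0.0418625
ΔP/P ≈ +0.289250 + 0.0418625 = +0.3311125
= +33.11125%.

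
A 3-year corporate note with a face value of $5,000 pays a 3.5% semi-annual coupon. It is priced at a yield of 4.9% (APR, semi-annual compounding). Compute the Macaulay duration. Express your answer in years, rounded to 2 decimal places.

Periodic yield y = 0.0245. Discount each cash flow and weight by its period:
  t   CF        PV=CF/(1+0.0245)^t    t·PV
  1        87.50        85.4075        85.4075
  2        87.50        83.3651       166.7301
  3        87.50        81.3715       244.1144
  4        87.50        79.4255       317.7022
  5        87.50        77.5262       387.6308
  6     5,087.50     4,399.7971    26,398.7824
  Σ                  4,806.8928    27,600.3674
Price P = Σ PV = 4,806.8928.
Macaulay duration = Σ(t·PV) / P = 27,600.3674 / 4,806.8928 = 5.74183 half-year periods.
In years: 5.74183 / 2 = 2.87092 years.

2.87 years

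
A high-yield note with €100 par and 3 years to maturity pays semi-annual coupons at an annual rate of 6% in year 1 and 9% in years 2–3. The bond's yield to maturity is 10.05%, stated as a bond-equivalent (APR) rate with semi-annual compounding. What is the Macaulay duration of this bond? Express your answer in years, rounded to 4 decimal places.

Periodic yield y = 0.05025. Discount each cash flow and weight by its period:
  t   CF        PV=CF/(1+0.05025)^t    t·PV
  1         3.00         2.8565         2.8565
  2         3.00         2.7198         5.4396
  3         4.50         3.8845        11.6535
  4         4.50         3.6986        14.7945
  5         4.50         3.5217        17.6084
  6       104.50        77.8682       467.2092
  Σ                     94.5493       519.5617
Price P = Σ PV = 94.5493.
Macaulay duration = Σ(t·PV) / P = 519.5617 / 94.5493 = 5.49514 half-year periods.
In years: 5.49514 / 2 = 2.74757 years.

2.7476 years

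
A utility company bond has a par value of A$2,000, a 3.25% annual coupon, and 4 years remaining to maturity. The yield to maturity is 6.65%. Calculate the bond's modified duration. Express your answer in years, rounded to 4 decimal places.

Periodic yield y = 0.0665. First find Macaulay duration:
  t   CF        PV=CF/(1+0.0665)^t    t·PV
  1        65.00        60.9470        60.9470
  2        65.00        57.1468       114.2935
  3        65.00        53.5835       160.7504
  4     2,065.00     1,596.1607     6,384.6428
  Σ                  1,767.8380     6,720.6338
P = 1,767.8380; Macaulay duration = 6,720.6338 / 1,767.8380 = 3.80161 years.
Modified duration = D_Mac / (1 + y) = 3.80161 / 1.0665 = 3.56457 years.

3.5646 years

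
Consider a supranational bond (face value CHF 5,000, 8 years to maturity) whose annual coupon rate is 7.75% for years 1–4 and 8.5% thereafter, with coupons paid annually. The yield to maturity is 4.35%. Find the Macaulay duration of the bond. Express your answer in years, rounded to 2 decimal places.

6.44 years

Periodic yield y = 0.0435. Discount each cash flow and weight by its year:
  t   CF        PV=CF/(1+0.0435)^t    t·PV
  1       387.50       371.3464       371.3464
  2       387.50       355.8662       711.7325
  3       387.50       341.0314     1,023.0941
  4       387.50       326.8149     1,307.2597
  5       425.00       343.4999     1,717.4997
  6       425.00       329.1806     1,975.0835
  7       425.00       315.4582     2,208.2071
  8     5,425.00     3,858.8697    30,870.9577
  Σ                  6,242.0674    40,185.1807
Price P = Σ PV = 6,242.0674.
Macaulay duration = Σ(t·PV) / P = 40,185.1807 / 6,242.0674 = 6.43780 years.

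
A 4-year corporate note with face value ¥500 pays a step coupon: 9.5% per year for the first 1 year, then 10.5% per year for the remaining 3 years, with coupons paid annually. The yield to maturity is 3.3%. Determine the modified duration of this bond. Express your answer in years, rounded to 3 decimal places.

Periodic yield y = 0.033. First find Macaulay duration:
  t   CF        PV=CF/(1+0.033)^t    t·PV
  1        47.50        45.9826        45.9826
  2        52.50        49.1993        98.3985
  3        52.50        47.6276       142.8827
  4       552.50       485.2114     1,940.8456
  Σ                    628.0208     2,228.1094
P = 628.0208; Macaulay duration = 2,228.1094 / 628.0208 = 3.54783 years.
Modified duration = D_Mac / (1 + y) = 3.54783 / 1.033 = 3.43449 years.

3.434 years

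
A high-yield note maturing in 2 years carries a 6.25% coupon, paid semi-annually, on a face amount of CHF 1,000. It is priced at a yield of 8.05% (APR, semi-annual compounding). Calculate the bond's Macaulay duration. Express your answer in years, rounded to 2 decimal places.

1.91 years

Periodic yield y = 0.04025. Discount each cash flow and weight by its period:
  t   CF        PV=CF/(1+0.04025)^t    t·PV
  1        31.25        30.0409        30.0409
  2        31.25        28.8785        57.7570
  3        31.25        27.7611        83.2833
  4     1,031.25       880.6697     3,522.6789
  Σ                    967.3502     3,693.7601
Price P = Σ PV = 967.3502.
Macaulay duration = Σ(t·PV) / P = 3,693.7601 / 967.3502 = 3.81843 half-year periods.
In years: 3.81843 / 2 = 1.90922 years.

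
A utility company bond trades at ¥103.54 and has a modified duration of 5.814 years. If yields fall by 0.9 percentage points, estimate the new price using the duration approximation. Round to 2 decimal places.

Duration approximation: ΔP/P ≈ -D_mod · Δy = -5.814 × (-0.009) = +0.052326.
New price ≈ 103.54 × (1 + 0.052326) = 108.95783404.

¥108.96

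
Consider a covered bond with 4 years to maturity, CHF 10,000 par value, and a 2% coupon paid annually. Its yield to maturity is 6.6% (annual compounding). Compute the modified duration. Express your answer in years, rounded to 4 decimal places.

Periodic yield y = 0.066. First find Macaulay duration:
  t   CF        PV=CF/(1+0.066)^t    t·PV
  1       200.00       187.6173       187.6173
  2       200.00       176.0012       352.0024
  3       200.00       165.1043       495.3129
  4    10,200.00     7,898.9862    31,595.9446
  Σ                  8,427.7089    32,630.8772
P = 8,427.7089; Macaulay duration = 32,630.8772 / 8,427.7089 = 3.87186 years.
Modified duration = D_Mac / (1 + y) = 3.87186 / 1.066 = 3.63214 years.

3.6321 years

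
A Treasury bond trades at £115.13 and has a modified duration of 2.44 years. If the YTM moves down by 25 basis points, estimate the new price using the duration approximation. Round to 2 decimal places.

Duration approximation: ΔP/P ≈ -D_mod · Δy = -2.44 × (-0.0025) = +0.006100.
New price ≈ 115.13 × (1 + 0.006100) = 115.832293.

£115.83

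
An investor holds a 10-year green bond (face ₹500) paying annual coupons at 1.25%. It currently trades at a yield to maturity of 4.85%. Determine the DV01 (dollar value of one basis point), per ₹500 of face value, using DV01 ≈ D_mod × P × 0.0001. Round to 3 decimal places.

₹0.321

Periodic yield y = 0.0485.
  t   CF        PV=CF/(1+0.0485)^t    t·PV
  1         6.25         5.9609         5.9609
  2         6.25         5.6852        11.3703
  3         6.25         5.4222        16.2666
  4         6.25         5.1714        20.6855
  5         6.25         4.9322        24.6608
  6         6.25         4.7040        28.2241
  7         6.25         4.4864        31.4050
  8         6.25         4.2789        34.2312
  9         6.25         4.0810        36.7288
  10      506.25       315.2686     3,152.6858
  Σ                    359.9907     3,362.2191
P = 359.9907; D_Mac = 9.33974 yrs; D_mod = 8.90771 yrs.
DV01 ≈ 8.90771 × 359.9907 × 0.0001 = 0.320669.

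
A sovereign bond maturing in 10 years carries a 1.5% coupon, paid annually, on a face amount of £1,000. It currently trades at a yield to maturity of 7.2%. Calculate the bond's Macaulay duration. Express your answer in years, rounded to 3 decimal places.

9.123 years

Periodic yield y = 0.072. Discount each cash flow and weight by its year:
  t   CF        PV=CF/(1+0.072)^t    t·PV
  1        15.00        13.9925        13.9925
  2        15.00        13.0527        26.1055
  3        15.00        12.1761        36.5282
  4        15.00        11.3583        45.4331
  5        15.00        10.5954        52.9770
  6        15.00         9.8838        59.3026
  7        15.00         9.2199        64.5395
  8        15.00         8.6007        68.8055
  9        15.00         8.0230        72.2072
  10    1,015.00       506.4286     5,064.2856
  Σ                    603.3310     5,504.1767
Price P = Σ PV = 603.3310.
Macaulay duration = Σ(t·PV) / P = 5,504.1767 / 603.3310 = 9.12298 years.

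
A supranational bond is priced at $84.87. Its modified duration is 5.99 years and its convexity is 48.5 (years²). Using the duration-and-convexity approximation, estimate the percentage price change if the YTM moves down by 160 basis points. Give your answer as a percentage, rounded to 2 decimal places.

Duration effect: -D_mod·Δy = -5.99 × (-0.016) = +0.095840
Convexity effect: ½·C·(Δy)² = 0.5 × 48.5 × (-0.016)² = +0.0062080
ΔP/P ≈ +0.095840 + 0.0062080 = +0.102048
= +10.2048%.

+10.20%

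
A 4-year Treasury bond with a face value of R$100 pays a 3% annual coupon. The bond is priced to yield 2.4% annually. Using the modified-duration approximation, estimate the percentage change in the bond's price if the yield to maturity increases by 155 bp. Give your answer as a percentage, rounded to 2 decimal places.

-5.80%

Periodic yield y = 0.024. Modified duration first:
  t   CF        PV=CF/(1+0.024)^t    t·PV
  1         3.00         2.9297         2.9297
  2         3.00         2.8610         5.7220
  3         3.00         2.7940         8.3819
  4       103.00        93.6780       374.7118
  Σ                    102.2626       391.7455
P = 102.2626; D_Mac = 3.83078 yrs; D_mod = 3.83078/(1+0.024) = 3.74099 yrs.
ΔP/P ≈ -D_mod · Δy = -3.74099 × (+0.0155) = -0.057985 = -5.7985%.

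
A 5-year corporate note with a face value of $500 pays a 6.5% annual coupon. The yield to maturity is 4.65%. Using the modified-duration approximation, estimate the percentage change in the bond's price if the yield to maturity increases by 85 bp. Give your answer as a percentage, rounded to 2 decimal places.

-3.61%

Periodic yield y = 0.0465. Modified duration first:
  t   CF        PV=CF/(1+0.0465)^t    t·PV
  1        32.50        31.0559        31.0559
  2        32.50        29.6760        59.3519
  3        32.50        28.3574        85.0721
  4        32.50        27.0973       108.3893
  5       532.50       424.2516     2,121.2578
  Σ                    540.4381     2,405.1270
P = 540.4381; D_Mac = 4.45033 yrs; D_mod = 4.45033/(1+0.0465) = 4.25258 yrs.
ΔP/P ≈ -D_mod · Δy = -4.25258 × (+0.0085) = -0.036147 = -3.6147%.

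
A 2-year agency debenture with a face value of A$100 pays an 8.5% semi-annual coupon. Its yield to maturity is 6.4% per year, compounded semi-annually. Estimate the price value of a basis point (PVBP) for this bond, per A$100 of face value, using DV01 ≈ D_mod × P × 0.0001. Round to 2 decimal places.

Periodic yield y = 0.032.
  t   CF        PV=CF/(1+0.032)^t    t·PV
  1         4.25         4.1182         4.1182
  2         4.25         3.9905         7.9810
  3         4.25         3.8668        11.6004
  4       104.25        91.9088       367.6354
  Σ                    103.8844       391.3350
P = 103.8844; D_Mac = 3.76702 half-year periods = 1.88351 yrs; D_mod = 1.82511 yrs.
DV01 ≈ 1.82511 × 103.8844 × 0.0001 = 0.018960.

A$0.02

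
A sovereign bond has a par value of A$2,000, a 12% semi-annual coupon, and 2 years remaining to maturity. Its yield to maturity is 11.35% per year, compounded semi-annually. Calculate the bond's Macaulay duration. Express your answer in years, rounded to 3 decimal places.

Periodic yield y = 0.05675. Discount each cash flow and weight by its period:
  t   CF        PV=CF/(1+0.05675)^t    t·PV
  1       120.00       113.5557       113.5557
  2       120.00       107.4575       214.9150
  3       120.00       101.6868       305.0603
  4     2,120.00     1,699.9918     6,799.9673
  Σ                  2,022.6918     7,433.4984
Price P = Σ PV = 2,022.6918.
Macaulay duration = Σ(t·PV) / P = 7,433.4984 / 2,022.6918 = 3.67505 half-year periods.
In years: 3.67505 / 2 = 1.83753 years.

1.838 years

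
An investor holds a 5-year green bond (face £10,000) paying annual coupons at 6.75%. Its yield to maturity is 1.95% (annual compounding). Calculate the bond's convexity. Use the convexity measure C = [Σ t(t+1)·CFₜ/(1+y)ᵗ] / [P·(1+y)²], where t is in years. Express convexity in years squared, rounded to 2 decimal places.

With y = 0.0195:
  t   CF        PV=CF/(1+0.0195)^t    t·PV        t(t+1)·PV
  1       675.00       662.0893       662.0893       1,324.1785
  2       675.00       649.4255     1,298.8509       3,896.5528
  3       675.00       637.0039     1,911.0117       7,644.0466
  4       675.00       624.8199     2,499.2796      12,496.3980
  5    10,675.00     9,692.4090    48,462.0451     290,772.2706
  Σ                 12,265.7475    54,833.2765     316,133.4465
P = 12,265.7475.
Convexity = Σ t(t+1)·PV / [P·(1+y)²] = 316,133.4465 / (12,265.7475 × 1.039380) = 24.79716.

24.80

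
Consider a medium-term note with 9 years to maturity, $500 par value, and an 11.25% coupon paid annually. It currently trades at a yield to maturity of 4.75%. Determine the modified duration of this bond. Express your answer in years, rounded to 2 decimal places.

Periodic yield y = 0.0475. First find Macaulay duration:
  t   CF        PV=CF/(1+0.0475)^t    t·PV
  1        56.25        53.6993        53.6993
  2        56.25        51.2642       102.5285
  3        56.25        48.9396       146.8188
  4        56.25        46.7204       186.8815
  5        56.25        44.6018       223.0090
  6        56.25        42.5793       255.4757
  7        56.25        40.6485       284.5394
  8        56.25        38.8052       310.4418
  9       556.25       366.3395     3,297.0554
  Σ                    733.5978     4,860.4494
P = 733.5978; Macaulay duration = 4,860.4494 / 733.5978 = 6.62550 years.
Modified duration = D_Mac / (1 + y) = 6.62550 / 1.0475 = 6.32506 years.

6.33 years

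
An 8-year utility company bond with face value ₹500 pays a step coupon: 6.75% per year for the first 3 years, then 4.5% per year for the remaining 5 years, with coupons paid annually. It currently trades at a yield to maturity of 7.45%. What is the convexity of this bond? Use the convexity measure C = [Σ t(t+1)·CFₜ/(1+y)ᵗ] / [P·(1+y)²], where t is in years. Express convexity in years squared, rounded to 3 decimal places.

With y = 0.0745:
  t   CF        PV=CF/(1+0.0745)^t    t·PV        t(t+1)·PV
  1        33.75        31.4100        31.4100          62.8199
  2        33.75        29.2322        58.4643         175.3930
  3        33.75        27.2054        81.6161         326.4644
  4        22.50        16.8794        67.5176         337.5879
  5        22.50        15.7091        78.5453         471.2720
  6        22.50        14.6199        87.7193         614.0352
  7        22.50        13.6062        95.2436         761.9485
  8       522.50       294.0593     2,352.4745      21,172.2704
  Σ                    442.7214     2,852.9907      23,921.7913
P = 442.7214.
Convexity = Σ t(t+1)·PV / [P·(1+y)²] = 23,921.7913 / (442.7214 × 1.154550) = 46.80049.

46.800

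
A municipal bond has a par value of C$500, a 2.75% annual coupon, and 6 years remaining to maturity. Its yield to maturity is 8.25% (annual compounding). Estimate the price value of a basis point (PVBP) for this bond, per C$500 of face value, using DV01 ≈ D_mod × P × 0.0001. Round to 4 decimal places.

Periodic yield y = 0.0825.
  t   CF        PV=CF/(1+0.0825)^t    t·PV
  1        13.75        12.7021        12.7021
  2        13.75        11.7340        23.4680
  3        13.75        10.8397        32.5192
  4        13.75        10.0136        40.0545
  5        13.75         9.2505        46.2523
  6       513.75       319.2893     1,915.7360
  Σ                    373.8292     2,070.7321
P = 373.8292; D_Mac = 5.53925 yrs; D_mod = 5.11709 yrs.
DV01 ≈ 5.11709 × 373.8292 × 0.0001 = 0.191292.

C$0.1913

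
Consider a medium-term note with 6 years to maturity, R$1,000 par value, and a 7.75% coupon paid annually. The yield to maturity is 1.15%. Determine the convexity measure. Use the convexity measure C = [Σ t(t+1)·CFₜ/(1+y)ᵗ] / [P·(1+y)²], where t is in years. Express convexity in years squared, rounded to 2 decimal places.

33.58

With y = 0.0115:
  t   CF        PV=CF/(1+0.0115)^t    t·PV        t(t+1)·PV
  1        77.50        76.6189        76.6189         153.2378
  2        77.50        75.7478       151.4956         454.4867
  3        77.50        74.8866       224.6598         898.6391
  4        77.50        74.0352       296.1407       1,480.7037
  5        77.50        73.1935       365.9673       2,195.8037
  6     1,077.50     1,006.0555     6,036.3332      42,254.3326
  Σ                  1,380.5374     7,151.2155      47,437.2035
P = 1,380.5374.
Convexity = Σ t(t+1)·PV / [P·(1+y)²] = 47,437.2035 / (1,380.5374 × 1.023132) = 33.58452.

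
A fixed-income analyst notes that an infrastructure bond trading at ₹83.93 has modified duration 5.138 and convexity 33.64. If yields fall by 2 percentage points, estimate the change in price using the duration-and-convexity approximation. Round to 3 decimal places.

Duration effect: -D_mod·Δy = -5.138 × (-0.02) = +0.102760
Convexity effect: ½·C·(Δy)² = 0.5 × 33.64 × (-0.02)² = +0.0067280
ΔP/P ≈ +0.102760 + 0.0067280 = +0.109488
ΔP ≈ 83.93 × (+0.109488) = +9.18932784.

+₹9.189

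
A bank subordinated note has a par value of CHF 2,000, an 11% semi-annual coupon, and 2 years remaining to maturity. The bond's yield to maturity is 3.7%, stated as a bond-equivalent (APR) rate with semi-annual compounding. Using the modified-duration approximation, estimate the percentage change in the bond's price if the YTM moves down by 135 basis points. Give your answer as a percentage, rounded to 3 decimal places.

+2.465%

Periodic yield y = 0.0185. Modified duration first:
  t   CF        PV=CF/(1+0.0185)^t    t·PV
  1       110.00       108.0020       108.0020
  2       110.00       106.0402       212.0804
  3       110.00       104.1141       312.3423
  4     2,110.00     1,960.8227     7,843.2907
  Σ                  2,278.9790     8,475.7155
P = 2,278.9790; D_Mac = 3.71908 half-year periods = 1.85954 yrs; D_mod = 1.85954/(1+0.0185) = 1.82577 yrs.
ΔP/P ≈ -D_mod · Δy = -1.82577 × (-0.0135) = +0.024648 = +2.4648%.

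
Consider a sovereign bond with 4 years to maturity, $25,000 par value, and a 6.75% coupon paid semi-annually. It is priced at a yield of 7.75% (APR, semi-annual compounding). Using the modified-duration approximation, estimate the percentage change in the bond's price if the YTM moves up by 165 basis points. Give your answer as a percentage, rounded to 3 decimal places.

-5.659%

Periodic yield y = 0.03875. Modified duration first:
  t   CF        PV=CF/(1+0.03875)^t    t·PV
  1       843.75       812.2744       812.2744
  2       843.75       781.9729     1,563.9458
  3       843.75       752.8018     2,258.4055
  4       843.75       724.7190     2,898.8759
  5       843.75       697.6837     3,488.4187
  6       843.75       671.6570     4,029.9422
  7       843.75       646.6012     4,526.2086
  8    25,843.75    19,066.3358   152,530.6861
  Σ                 24,154.0459   172,108.7573
P = 24,154.0459; D_Mac = 7.12546 half-year periods = 3.56273 yrs; D_mod = 3.56273/(1+0.03875) = 3.42983 yrs.
ΔP/P ≈ -D_mod · Δy = -3.42983 × (+0.0165) = -0.056592 = -5.6592%.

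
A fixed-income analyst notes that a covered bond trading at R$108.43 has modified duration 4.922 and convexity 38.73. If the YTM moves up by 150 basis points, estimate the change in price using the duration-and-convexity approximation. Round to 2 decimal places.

-R$7.53

Duration effect: -D_mod·Δy = -4.922 × (+0.015) = -0.073830
Convexity effect: ½·C·(Δy)² = 0.5 × 38.73 × (0.015)² = +0.004357125
ΔP/P ≈ -0.073830 + 0.004357125 = -0.069472875
ΔP ≈ 108.43 × (-0.069472875) = -7.53294383625.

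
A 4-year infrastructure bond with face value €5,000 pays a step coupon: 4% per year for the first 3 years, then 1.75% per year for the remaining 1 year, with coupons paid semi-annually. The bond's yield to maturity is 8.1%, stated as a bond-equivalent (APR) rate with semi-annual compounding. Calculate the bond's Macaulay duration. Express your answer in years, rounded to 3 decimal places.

Periodic yield y = 0.0405. Discount each cash flow and weight by its period:
  t   CF        PV=CF/(1+0.0405)^t    t·PV
  1       100.00        96.1076        96.1076
  2       100.00        92.3668       184.7336
  3       100.00        88.7715       266.3146
  4       100.00        85.3162       341.2649
  5       100.00        81.9954       409.9771
  6       100.00        78.8039       472.8232
  7        43.75        33.1347       231.9431
  8     5,043.75     3,671.2747    29,370.1972
  Σ                  4,227.7709    31,373.3613
Price P = Σ PV = 4,227.7709.
Macaulay duration = Σ(t·PV) / P = 31,373.3613 / 4,227.7709 = 7.42078 half-year periods.
In years: 7.42078 / 2 = 3.71039 years.

3.710 years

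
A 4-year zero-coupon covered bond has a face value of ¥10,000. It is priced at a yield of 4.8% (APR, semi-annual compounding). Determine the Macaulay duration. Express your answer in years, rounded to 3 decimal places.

4.000 years

A zero-coupon bond has a single cash flow at maturity, so its Macaulay duration equals its maturity: 4 years.
(Equivalently: 8 semi-annual periods ÷ 2 = 4 years.)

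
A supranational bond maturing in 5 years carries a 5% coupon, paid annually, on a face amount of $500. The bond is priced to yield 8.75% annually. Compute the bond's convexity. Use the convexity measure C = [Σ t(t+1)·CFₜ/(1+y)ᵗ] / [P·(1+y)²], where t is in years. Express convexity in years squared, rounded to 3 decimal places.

22.037

With y = 0.0875:
  t   CF        PV=CF/(1+0.0875)^t    t·PV        t(t+1)·PV
  1        25.00        22.9885        22.9885          45.9770
  2        25.00        21.1389        42.2777         126.8331
  3        25.00        19.4380        58.3141         233.2563
  4        25.00        17.8740        71.4962         357.4810
  5       525.00       345.1541     1,725.7703      10,354.6215
  Σ                    426.5935     1,920.8468      11,118.1690
P = 426.5935.
Convexity = Σ t(t+1)·PV / [P·(1+y)²] = 11,118.1690 / (426.5935 × 1.182656) = 22.03741.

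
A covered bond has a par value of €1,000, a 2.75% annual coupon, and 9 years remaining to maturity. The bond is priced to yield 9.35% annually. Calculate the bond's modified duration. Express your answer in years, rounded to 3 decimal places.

Periodic yield y = 0.0935. First find Macaulay duration:
  t   CF        PV=CF/(1+0.0935)^t    t·PV
  1        27.50        25.1486        25.1486
  2        27.50        22.9983        45.9965
  3        27.50        21.0318        63.0954
  4        27.50        19.2335        76.9339
  5        27.50        17.5889        87.9445
  6        27.50        16.0850        96.5098
  7        27.50        14.7096       102.9673
  8        27.50        13.4519       107.6149
  9     1,027.50       459.6346     4,136.7117
  Σ                    609.8821     4,742.9225
P = 609.8821; Macaulay duration = 4,742.9225 / 609.8821 = 7.77679 years.
Modified duration = D_Mac / (1 + y) = 7.77679 / 1.0935 = 7.11183 years.

7.112 years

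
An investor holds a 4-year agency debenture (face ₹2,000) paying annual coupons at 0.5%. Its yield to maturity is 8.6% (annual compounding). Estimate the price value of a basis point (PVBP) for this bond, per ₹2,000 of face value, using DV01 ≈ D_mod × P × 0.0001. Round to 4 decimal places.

Periodic yield y = 0.086.
  t   CF        PV=CF/(1+0.086)^t    t·PV
  1        10.00         9.2081         9.2081
  2        10.00         8.4789        16.9578
  3        10.00         7.8075        23.4224
  4     2,010.00     1,445.0296     5,780.1186
  Σ                  1,470.5241     5,829.7069
P = 1,470.5241; D_Mac = 3.96437 yrs; D_mod = 3.65044 yrs.
DV01 ≈ 3.65044 × 1,470.5241 × 0.0001 = 0.536805.

₹0.5368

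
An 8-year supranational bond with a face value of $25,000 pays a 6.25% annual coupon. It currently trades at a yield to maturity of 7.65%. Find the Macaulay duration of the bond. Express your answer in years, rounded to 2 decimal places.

Periodic yield y = 0.0765. Discount each cash flow and weight by its year:
  t   CF        PV=CF/(1+0.0765)^t    t·PV
  1     1,562.50     1,451.4631     1,451.4631
  2     1,562.50     1,348.3168     2,696.6337
  3     1,562.50     1,252.5005     3,757.5016
  4     1,562.50     1,163.4933     4,653.9732
  5     1,562.50     1,080.8112     5,404.0562
  6     1,562.50     1,004.0049     6,024.0292
  7     1,562.50       932.6566     6,528.5965
  8    26,562.50    14,728.4374   117,827.4994
  Σ                 22,961.6840   148,343.7530
Price P = Σ PV = 22,961.6840.
Macaulay duration = Σ(t·PV) / P = 148,343.7530 / 22,961.6840 = 6.46049 years.

6.46 years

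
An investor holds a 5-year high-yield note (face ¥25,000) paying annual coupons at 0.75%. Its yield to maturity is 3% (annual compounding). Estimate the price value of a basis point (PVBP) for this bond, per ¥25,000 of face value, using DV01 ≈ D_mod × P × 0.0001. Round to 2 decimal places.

¥10.71

Periodic yield y = 0.03.
  t   CF        PV=CF/(1+0.03)^t    t·PV
  1       187.50       182.0388       182.0388
  2       187.50       176.7367       353.4735
  3       187.50       171.5891       514.7672
  4       187.50       166.5913       666.3653
  5    25,187.50    21,726.9588   108,634.7938
  Σ                 22,423.9147   110,351.4386
P = 22,423.9147; D_Mac = 4.92115 yrs; D_mod = 4.77782 yrs.
DV01 ≈ 4.77782 × 22,423.9147 × 0.0001 = 10.713732.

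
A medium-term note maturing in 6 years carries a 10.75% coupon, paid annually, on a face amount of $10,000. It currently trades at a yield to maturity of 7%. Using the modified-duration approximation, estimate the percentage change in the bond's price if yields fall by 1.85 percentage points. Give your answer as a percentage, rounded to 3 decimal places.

Periodic yield y = 0.07. Modified duration first:
  t   CF        PV=CF/(1+0.07)^t    t·PV
  1     1,075.00     1,004.6729     1,004.6729
  2     1,075.00       938.9466     1,877.8933
  3     1,075.00       877.5202     2,632.5607
  4     1,075.00       820.1124     3,280.4494
  5     1,075.00       766.4601     3,832.3007
  6    11,075.00     7,379.7401    44,278.4408
  Σ                 11,787.4524    56,906.3177
P = 11,787.4524; D_Mac = 4.82770 yrs; D_mod = 4.82770/(1+0.07) = 4.51187 yrs.
ΔP/P ≈ -D_mod · Δy = -4.51187 × (-0.0185) = +0.083470 = +8.3470%.

+8.347%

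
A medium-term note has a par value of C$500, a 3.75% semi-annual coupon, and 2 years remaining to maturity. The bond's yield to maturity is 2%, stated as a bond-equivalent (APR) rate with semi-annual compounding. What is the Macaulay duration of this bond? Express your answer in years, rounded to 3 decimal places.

1.947 years

Periodic yield y = 0.01. Discount each cash flow and weight by its period:
  t   CF        PV=CF/(1+0.01)^t    t·PV
  1        9.375         9.2822         9.2822
  2        9.375         9.1903        18.3806
  3        9.375         9.0993        27.2978
  4      509.375       489.4994     1,957.9975
  Σ                    517.0711     2,012.9580
Price P = Σ PV = 517.0711.
Macaulay duration = Σ(t·PV) / P = 2,012.9580 / 517.0711 = 3.89300 half-year periods.
In years: 3.89300 / 2 = 1.94650 years.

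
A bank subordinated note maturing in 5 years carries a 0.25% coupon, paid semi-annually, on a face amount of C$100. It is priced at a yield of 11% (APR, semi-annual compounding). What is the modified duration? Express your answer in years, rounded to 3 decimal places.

4.702 years

Periodic yield y = 0.055. First find Macaulay duration:
  t   CF        PV=CF/(1+0.055)^t    t·PV
  1        0.125         0.1185         0.1185
  2        0.125         0.1123         0.2246
  3        0.125         0.1065         0.3194
  4        0.125         0.1009         0.4036
  5        0.125         0.0956         0.4782
  6        0.125         0.0907         0.5439
  7        0.125         0.0859         0.6015
  8        0.125         0.0814         0.6516
  9        0.125         0.0772         0.6948
  10     100.125        58.6162       586.1624
  Σ                     59.4853       590.1985
P = 59.4853; Macaulay duration = 590.1985 / 59.4853 = 9.92176 half-year periods = 4.96088 years.
Modified duration = D_Mac / (1 + y) = 4.96088 / 1.055 = 4.70226 years.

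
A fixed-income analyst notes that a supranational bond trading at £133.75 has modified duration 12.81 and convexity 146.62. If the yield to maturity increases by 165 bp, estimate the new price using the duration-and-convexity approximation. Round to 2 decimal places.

Duration effect: -D_mod·Δy = -12.81 × (+0.0165) = -0.211365
Convexity effect: ½·C·(Δy)² = 0.5 × 146.62 × (0.0165)² = +0.0199586475
ΔP/P ≈ -0.211365 + 0.0199586475 = -0.1914063525
New price ≈ 133.75 × (1 - 0.1914063525) = 108.149400353125.

£108.15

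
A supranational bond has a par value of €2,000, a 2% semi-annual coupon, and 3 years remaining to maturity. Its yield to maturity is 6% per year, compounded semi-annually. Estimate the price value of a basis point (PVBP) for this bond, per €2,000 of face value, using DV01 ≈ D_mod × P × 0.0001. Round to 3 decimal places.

Periodic yield y = 0.03.
  t   CF        PV=CF/(1+0.03)^t    t·PV
  1        20.00        19.4175        19.4175
  2        20.00        18.8519        37.7038
  3        20.00        18.3028        54.9085
  4        20.00        17.7697        71.0790
  5        20.00        17.2522        86.2609
  6     2,020.00     1,691.7182    10,150.3092
  Σ                  1,783.3123    10,419.6788
P = 1,783.3123; D_Mac = 5.84288 half-year periods = 2.92144 yrs; D_mod = 2.83635 yrs.
DV01 ≈ 2.83635 × 1,783.3123 × 0.0001 = 0.505810.

€0.506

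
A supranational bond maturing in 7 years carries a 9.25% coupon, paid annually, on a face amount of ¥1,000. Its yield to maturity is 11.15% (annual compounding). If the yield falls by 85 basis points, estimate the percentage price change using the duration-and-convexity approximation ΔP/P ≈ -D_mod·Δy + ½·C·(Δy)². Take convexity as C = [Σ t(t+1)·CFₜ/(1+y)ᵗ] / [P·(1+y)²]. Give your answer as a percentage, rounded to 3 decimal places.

With y = 0.1115:
  t   CF        PV=CF/(1+0.1115)^t    t·PV        t(t+1)·PV
  1        92.50        83.2209        83.2209         166.4417
  2        92.50        74.8726       149.7452         449.2355
  3        92.50        67.3617       202.0852         808.3409
  4        92.50        60.6044       242.4174       1,212.0872
  5        92.50        54.5248       272.6242       1,635.7452
  6        92.50        49.0552       294.3311       2,060.3178
  7     1,092.50       521.2609     3,648.8265      29,190.6122
  Σ                    910.9005     4,893.2505      35,522.7806
P = 910.9005; D_Mac = 5.37188 yrs; D_mod = 4.83300 yrs; C = 31.56582.
Duration effect: -4.83300 × (-0.0085) = +0.041081
Convexity effect: 0.5 × 31.56582 × (-0.0085)² = +0.0011403
ΔP/P ≈ +0.041081 + 0.0011403 = +0.042221 = +4.2221%.

+4.222%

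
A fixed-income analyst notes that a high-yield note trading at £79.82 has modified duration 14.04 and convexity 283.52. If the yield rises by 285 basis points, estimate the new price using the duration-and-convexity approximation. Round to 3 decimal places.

£57.072

Duration effect: -D_mod·Δy = -14.04 × (+0.0285) = -0.400140
Convexity effect: ½·C·(Δy)² = 0.5 × 283.52 × (0.0285)² = +0.11514456
ΔP/P ≈ -0.400140 + 0.11514456 = -0.28499544
New price ≈ 79.82 × (1 - 0.28499544) = 57.0716639792.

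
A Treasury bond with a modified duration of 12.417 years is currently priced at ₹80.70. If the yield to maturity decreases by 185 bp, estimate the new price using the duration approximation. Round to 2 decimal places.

₹99.24

Duration approximation: ΔP/P ≈ -D_mod · Δy = -12.417 × (-0.0185) = +0.2297145.
New price ≈ 80.70 × (1 + 0.2297145) = 99.23796015.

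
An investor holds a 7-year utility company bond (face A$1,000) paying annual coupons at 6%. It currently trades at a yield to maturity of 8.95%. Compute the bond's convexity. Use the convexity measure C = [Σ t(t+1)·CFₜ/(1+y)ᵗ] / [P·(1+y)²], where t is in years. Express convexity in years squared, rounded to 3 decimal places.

With y = 0.0895:
  t   CF        PV=CF/(1+0.0895)^t    t·PV        t(t+1)·PV
  1        60.00        55.0711        55.0711         110.1423
  2        60.00        50.5472       101.0943         303.2830
  3        60.00        46.3948       139.1845         556.7379
  4        60.00        42.5836       170.3344         851.6719
  5        60.00        39.0854       195.4272       1,172.5634
  6        60.00        35.8747       215.2480       1,506.7359
  7     1,060.00       581.7216     4,072.0515      32,576.4121
  Σ                    851.2785     4,948.4110      37,077.5464
P = 851.2785.
Convexity = Σ t(t+1)·PV / [P·(1+y)²] = 37,077.5464 / (851.2785 × 1.187010) = 36.69314.

36.693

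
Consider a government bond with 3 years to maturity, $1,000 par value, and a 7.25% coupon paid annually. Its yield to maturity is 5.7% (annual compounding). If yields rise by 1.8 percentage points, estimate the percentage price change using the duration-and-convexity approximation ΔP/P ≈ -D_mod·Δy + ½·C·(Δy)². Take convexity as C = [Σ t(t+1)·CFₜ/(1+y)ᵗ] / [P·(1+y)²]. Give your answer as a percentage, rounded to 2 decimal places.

-4.62%

With y = 0.057:
  t   CF        PV=CF/(1+0.057)^t    t·PV        t(t+1)·PV
  1        72.50        68.5904        68.5904         137.1807
  2        72.50        64.8915       129.7831         389.3492
  3     1,072.50       908.1808     2,724.5425      10,898.1702
  Σ                  1,041.6627     2,922.9160      11,424.7001
P = 1,041.6627; D_Mac = 2.80601 yrs; D_mod = 2.65469 yrs; C = 9.81675.
Duration effect: -2.65469 × (+0.018) = -0.047784
Convexity effect: 0.5 × 9.81675 × (0.018)² = +0.0015903
ΔP/P ≈ -0.047784 + 0.0015903 = -0.046194 = -4.6194%.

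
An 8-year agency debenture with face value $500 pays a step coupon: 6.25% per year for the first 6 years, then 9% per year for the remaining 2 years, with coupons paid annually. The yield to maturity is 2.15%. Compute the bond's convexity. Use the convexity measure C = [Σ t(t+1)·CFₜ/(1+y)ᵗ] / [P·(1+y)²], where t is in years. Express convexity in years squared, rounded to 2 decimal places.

With y = 0.0215:
  t   CF        PV=CF/(1+0.0215)^t    t·PV        t(t+1)·PV
  1        31.25        30.5923        30.5923          61.1845
  2        31.25        29.9484        59.8968         179.6903
  3        31.25        29.3180        87.9541         351.8165
  4        31.25        28.7010       114.8039         574.0194
  5        31.25        28.0969       140.4844         842.9065
  6        31.25        27.5055       165.0331       1,155.2317
  7        45.00        38.7743       271.4201       2,171.3606
  8       545.00       459.7159     3,677.7273      33,099.5455
  Σ                    672.6523     4,547.9119      38,435.7549
P = 672.6523.
Convexity = Σ t(t+1)·PV / [P·(1+y)²] = 38,435.7549 / (672.6523 × 1.043462) = 54.76058.

54.76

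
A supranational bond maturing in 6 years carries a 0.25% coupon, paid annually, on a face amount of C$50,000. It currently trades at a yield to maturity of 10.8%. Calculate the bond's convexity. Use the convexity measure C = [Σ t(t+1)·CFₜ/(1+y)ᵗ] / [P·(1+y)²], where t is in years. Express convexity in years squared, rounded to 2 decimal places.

With y = 0.108:
  t   CF        PV=CF/(1+0.108)^t    t·PV        t(t+1)·PV
  1       125.00       112.8159       112.8159         225.6318
  2       125.00       101.8194       203.6388         610.9163
  3       125.00        91.8948       275.6843       1,102.7371
  4       125.00        82.9375       331.7500       1,658.7501
  5       125.00        74.8533       374.2667       2,245.6003
  6    50,125.00    27,090.4253   162,542.5518   1,137,797.8628
  Σ                 27,554.7462   163,840.7075   1,143,641.4985
P = 27,554.7462.
Convexity = Σ t(t+1)·PV / [P·(1+y)²] = 1,143,641.4985 / (27,554.7462 × 1.227664) = 33.80757.

33.81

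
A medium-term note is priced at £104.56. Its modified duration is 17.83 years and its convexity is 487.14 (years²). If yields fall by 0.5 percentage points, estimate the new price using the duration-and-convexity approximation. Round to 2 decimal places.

£114.52

Duration effect: -D_mod·Δy = -17.83 × (-0.005) = +0.089150
Convexity effect: ½·C·(Δy)² = 0.5 × 487.14 × (-0.005)² = +0.00608925
ΔP/P ≈ +0.089150 + 0.00608925 = +0.09523925
New price ≈ 104.56 × (1 + 0.09523925) = 114.51821598.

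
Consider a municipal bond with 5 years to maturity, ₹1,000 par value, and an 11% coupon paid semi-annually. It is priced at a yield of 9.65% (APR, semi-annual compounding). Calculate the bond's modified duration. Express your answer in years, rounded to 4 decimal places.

3.8212 years

Periodic yield y = 0.04825. First find Macaulay duration:
  t   CF        PV=CF/(1+0.04825)^t    t·PV
  1        55.00        52.4684        52.4684
  2        55.00        50.0533       100.1067
  3        55.00        47.7494       143.2483
  4        55.00        45.5516       182.2062
  5        55.00        43.4549       217.2743
  6        55.00        41.4547       248.7280
  7        55.00        39.5465       276.8258
  8        55.00        37.7263       301.8101
  9        55.00        35.9898       323.9078
  10    1,055.00       658.5727     6,585.7274
  Σ                  1,052.5675     8,432.3029
P = 1,052.5675; Macaulay duration = 8,432.3029 / 1,052.5675 = 8.01118 half-year periods = 4.00559 years.
Modified duration = D_Mac / (1 + y) = 4.00559 / 1.04825 = 3.82121 years.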